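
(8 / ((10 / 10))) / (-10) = -0.80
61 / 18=3.39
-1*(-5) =5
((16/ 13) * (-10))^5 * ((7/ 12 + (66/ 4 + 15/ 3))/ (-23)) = 6946816000000/ 25619217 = 271156.45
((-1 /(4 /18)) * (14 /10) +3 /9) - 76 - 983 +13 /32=-1064.56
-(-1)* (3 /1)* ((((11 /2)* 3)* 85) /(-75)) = -56.10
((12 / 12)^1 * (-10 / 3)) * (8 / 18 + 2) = -220 / 27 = -8.15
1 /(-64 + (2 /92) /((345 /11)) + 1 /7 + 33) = -111090 /3427843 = -0.03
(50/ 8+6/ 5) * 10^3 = 7450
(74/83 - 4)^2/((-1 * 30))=-11094/34445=-0.32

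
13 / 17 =0.76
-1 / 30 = -0.03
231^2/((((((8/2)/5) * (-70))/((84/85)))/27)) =-4322241/170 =-25424.95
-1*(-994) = 994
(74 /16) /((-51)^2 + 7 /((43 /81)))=0.00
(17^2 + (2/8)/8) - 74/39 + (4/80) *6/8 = 1791949/6240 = 287.17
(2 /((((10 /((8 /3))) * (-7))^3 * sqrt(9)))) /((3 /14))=-256 /1488375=-0.00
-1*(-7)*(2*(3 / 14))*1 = 3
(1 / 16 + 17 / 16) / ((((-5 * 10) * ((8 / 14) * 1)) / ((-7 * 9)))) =3969 / 1600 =2.48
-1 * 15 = -15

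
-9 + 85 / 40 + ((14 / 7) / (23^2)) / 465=-13529159 / 1967880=-6.87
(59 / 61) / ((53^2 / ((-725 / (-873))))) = 42775 / 149587677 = 0.00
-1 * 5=-5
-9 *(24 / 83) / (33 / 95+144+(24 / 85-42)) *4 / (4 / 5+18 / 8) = -9302400 / 279725687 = -0.03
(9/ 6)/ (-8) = -3/ 16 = -0.19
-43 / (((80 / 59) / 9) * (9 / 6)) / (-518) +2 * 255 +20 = 530.37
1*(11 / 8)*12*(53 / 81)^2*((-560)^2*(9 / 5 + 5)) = 32945749760 / 2187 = 15064357.46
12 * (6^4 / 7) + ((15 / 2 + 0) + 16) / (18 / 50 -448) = 348076639 / 156674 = 2221.66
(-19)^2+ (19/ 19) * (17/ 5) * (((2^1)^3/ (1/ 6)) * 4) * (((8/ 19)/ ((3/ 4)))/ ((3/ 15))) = 41675/ 19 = 2193.42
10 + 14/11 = 124/11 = 11.27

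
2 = 2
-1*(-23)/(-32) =-23/32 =-0.72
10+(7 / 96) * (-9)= 299 / 32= 9.34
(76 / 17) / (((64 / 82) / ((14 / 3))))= 5453 / 204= 26.73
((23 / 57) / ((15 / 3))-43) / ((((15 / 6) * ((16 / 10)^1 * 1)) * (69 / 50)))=-30580 / 3933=-7.78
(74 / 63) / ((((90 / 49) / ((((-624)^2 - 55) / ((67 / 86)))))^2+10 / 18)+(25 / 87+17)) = 103144580436128019551 / 1566826737017652867719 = 0.07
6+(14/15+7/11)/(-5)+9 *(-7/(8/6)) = -137161/3300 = -41.56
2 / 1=2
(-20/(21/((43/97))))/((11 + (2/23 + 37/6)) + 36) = -39560/4989971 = -0.01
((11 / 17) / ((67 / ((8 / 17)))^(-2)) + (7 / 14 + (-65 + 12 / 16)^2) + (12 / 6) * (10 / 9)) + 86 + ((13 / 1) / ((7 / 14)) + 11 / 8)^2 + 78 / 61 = 18083.75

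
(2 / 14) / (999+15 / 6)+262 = 3673504 / 14021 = 262.00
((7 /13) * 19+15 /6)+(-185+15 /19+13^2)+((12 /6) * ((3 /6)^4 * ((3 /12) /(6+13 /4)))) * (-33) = -189451 /73112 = -2.59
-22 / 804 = -11 / 402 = -0.03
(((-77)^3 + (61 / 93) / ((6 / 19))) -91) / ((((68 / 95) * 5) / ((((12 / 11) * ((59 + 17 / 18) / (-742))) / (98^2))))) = 5223552971533 / 4461522756768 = 1.17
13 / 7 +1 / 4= 59 / 28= 2.11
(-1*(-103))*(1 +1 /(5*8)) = 4223 /40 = 105.58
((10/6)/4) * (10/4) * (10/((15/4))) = 25/9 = 2.78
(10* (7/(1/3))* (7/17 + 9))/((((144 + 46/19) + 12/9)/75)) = 71820000/71587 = 1003.25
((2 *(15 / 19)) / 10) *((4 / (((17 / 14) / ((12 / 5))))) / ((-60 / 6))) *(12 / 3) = -0.50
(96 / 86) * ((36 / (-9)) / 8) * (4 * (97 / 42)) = -1552 / 301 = -5.16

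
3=3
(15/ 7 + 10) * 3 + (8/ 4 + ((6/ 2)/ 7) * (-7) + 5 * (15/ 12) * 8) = 598/ 7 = 85.43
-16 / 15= -1.07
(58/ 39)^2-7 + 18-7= 9448/ 1521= 6.21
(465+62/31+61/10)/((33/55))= 1577/2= 788.50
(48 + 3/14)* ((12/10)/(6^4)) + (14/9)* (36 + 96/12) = 69037/1008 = 68.49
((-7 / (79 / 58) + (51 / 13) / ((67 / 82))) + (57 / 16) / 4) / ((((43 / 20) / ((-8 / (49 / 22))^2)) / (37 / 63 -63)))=-92651496724160 / 447554997981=-207.02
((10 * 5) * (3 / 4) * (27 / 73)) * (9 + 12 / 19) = 370575 / 2774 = 133.59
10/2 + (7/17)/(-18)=4.98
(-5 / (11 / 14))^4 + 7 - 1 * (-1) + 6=24214974 / 14641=1653.92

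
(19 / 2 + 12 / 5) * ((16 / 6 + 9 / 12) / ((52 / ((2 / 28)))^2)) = 697 / 9085440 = 0.00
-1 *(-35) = 35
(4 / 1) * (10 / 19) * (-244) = -9760 / 19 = -513.68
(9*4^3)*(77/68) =11088/17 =652.24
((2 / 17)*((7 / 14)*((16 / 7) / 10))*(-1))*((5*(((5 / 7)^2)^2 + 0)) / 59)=-0.00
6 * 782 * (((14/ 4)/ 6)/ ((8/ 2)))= 2737/ 4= 684.25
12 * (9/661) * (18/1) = 1944/661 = 2.94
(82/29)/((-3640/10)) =-0.01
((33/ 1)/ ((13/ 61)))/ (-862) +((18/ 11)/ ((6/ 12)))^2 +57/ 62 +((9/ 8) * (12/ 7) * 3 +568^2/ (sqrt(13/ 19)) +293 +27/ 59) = 5393619763867/ 17359920578 +322624 * sqrt(247)/ 13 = 390344.09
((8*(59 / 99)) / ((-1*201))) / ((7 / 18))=-944 / 15477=-0.06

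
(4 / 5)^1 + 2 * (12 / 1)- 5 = 99 / 5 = 19.80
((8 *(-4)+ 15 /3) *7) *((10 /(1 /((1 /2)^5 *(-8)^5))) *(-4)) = -7741440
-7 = -7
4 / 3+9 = 10.33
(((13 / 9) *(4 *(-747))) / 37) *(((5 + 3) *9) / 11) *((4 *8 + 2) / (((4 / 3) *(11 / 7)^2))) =-388284624 / 49247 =-7884.43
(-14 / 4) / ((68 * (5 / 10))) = -7 / 68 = -0.10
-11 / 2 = -5.50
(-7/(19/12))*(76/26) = -168/13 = -12.92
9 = 9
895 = 895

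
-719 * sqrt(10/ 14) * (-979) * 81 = 48187298.93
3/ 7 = 0.43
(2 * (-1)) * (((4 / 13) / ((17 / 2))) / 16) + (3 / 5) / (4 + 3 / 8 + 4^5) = -35831 / 9090835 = -0.00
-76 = -76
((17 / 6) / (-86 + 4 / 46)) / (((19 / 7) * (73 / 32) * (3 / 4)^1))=-21896 / 3083301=-0.01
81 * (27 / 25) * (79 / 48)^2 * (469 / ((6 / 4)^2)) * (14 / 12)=184402827 / 3200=57625.88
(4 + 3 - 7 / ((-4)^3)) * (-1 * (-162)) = 36855 / 32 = 1151.72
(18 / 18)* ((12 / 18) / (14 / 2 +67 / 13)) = 13 / 237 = 0.05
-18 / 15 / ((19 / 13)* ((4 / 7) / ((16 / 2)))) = -1092 / 95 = -11.49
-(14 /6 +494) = -1489 /3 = -496.33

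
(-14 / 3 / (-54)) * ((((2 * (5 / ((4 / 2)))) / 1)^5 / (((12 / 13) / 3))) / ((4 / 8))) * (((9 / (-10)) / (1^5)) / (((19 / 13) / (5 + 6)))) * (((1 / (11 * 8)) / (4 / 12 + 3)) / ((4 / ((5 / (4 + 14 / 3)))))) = -56875 / 9728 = -5.85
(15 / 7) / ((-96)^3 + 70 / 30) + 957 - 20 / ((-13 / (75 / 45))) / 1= 695297146406 / 724596873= 959.56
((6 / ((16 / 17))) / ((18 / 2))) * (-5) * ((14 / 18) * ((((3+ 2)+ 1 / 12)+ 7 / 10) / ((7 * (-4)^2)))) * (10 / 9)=-29495 / 186624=-0.16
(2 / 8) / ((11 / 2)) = 1 / 22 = 0.05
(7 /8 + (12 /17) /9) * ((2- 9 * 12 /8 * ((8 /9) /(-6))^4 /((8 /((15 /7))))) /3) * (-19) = -339150817 /28107324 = -12.07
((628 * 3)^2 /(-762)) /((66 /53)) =-5225588 /1397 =-3740.58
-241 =-241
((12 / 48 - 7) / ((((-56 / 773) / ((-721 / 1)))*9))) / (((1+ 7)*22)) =-238857 / 5632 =-42.41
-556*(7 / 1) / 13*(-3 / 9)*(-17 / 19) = -66164 / 741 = -89.29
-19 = -19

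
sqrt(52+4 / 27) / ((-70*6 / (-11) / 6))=44*sqrt(66) / 315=1.13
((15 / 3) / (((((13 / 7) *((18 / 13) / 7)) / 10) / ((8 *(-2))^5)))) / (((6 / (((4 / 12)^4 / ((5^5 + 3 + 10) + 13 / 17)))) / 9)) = -10918297600 / 12966237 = -842.06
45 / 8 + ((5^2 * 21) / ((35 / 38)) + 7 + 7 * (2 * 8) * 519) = 469685 / 8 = 58710.62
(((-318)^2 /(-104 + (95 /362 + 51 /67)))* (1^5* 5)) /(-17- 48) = 2452661496 /32468657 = 75.54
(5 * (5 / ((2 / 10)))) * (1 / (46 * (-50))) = -0.05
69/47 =1.47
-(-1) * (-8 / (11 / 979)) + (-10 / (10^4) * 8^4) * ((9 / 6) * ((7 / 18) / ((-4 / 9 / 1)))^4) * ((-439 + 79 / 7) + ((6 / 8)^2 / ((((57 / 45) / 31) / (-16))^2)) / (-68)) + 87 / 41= 1358388594971 / 251617000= 5398.64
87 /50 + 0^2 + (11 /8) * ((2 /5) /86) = 15019 /8600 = 1.75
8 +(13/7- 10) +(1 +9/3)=27/7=3.86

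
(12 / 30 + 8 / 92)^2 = 3136 / 13225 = 0.24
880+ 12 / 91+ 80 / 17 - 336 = 849052 / 1547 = 548.84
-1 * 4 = -4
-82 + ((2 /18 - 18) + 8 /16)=-1789 /18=-99.39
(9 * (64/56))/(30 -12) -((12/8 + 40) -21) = -279/14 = -19.93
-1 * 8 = -8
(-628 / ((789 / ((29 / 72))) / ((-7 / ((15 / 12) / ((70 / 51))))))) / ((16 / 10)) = 1115485 / 724302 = 1.54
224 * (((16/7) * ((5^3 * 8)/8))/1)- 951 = 63049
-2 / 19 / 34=-0.00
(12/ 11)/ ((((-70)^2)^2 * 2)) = 3/ 132055000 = 0.00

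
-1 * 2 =-2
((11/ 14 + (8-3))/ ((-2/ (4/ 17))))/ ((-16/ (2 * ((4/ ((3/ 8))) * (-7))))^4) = -87808/ 17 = -5165.18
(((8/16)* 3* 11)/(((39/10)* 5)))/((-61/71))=-781/793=-0.98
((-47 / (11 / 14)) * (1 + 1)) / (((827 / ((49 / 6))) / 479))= -15443918 / 27291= -565.90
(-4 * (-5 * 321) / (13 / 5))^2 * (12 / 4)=3091230000 / 169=18291301.78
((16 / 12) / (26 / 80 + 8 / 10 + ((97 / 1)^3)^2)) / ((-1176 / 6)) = -8 / 979575077797827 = -0.00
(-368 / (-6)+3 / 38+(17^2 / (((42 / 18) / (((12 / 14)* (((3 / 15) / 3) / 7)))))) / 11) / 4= 132271541 / 8602440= 15.38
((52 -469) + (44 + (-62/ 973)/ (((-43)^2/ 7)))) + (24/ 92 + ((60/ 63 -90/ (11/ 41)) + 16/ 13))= -12532745017129/ 17751492759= -706.01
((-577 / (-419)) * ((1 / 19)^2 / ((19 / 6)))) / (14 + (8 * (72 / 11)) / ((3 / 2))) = 19041 / 773084749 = 0.00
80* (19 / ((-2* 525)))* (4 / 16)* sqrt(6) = -38* sqrt(6) / 105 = -0.89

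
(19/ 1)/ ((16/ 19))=361/ 16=22.56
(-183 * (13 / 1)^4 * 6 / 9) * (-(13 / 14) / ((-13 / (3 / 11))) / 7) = -5226663 / 539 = -9696.96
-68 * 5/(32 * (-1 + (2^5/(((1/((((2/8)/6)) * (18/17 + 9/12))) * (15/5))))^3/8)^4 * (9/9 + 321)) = -6737534533613522003477760/156090000767354578136741921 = -0.04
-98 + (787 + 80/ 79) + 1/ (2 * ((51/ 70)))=2782826/ 4029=690.70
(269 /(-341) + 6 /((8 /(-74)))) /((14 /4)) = -38389 /2387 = -16.08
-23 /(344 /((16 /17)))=-46 /731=-0.06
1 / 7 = 0.14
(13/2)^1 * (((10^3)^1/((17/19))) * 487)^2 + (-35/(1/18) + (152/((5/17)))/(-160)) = 55651705831699653/28900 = 1925664561650.51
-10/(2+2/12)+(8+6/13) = 50/13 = 3.85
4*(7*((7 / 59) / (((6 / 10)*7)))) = 140 / 177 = 0.79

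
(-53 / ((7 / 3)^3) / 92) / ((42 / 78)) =-18603 / 220892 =-0.08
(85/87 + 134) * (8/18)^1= 46972/783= 59.99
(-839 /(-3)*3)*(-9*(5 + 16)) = -158571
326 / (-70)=-163 / 35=-4.66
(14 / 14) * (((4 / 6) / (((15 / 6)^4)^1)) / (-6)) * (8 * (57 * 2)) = -4864 / 1875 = -2.59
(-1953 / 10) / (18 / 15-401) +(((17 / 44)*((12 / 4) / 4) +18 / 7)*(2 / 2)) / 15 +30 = 75555853 / 2462768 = 30.68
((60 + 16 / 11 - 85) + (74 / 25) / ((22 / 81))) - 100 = -30978 / 275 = -112.65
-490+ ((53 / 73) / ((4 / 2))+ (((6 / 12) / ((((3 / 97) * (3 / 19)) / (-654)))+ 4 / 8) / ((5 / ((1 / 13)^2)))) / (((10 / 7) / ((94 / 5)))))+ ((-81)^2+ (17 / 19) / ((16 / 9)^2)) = 113161177602151 / 22502688000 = 5028.78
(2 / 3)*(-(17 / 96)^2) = -289 / 13824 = -0.02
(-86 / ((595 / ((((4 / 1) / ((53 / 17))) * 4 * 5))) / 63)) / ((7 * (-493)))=12384 / 182903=0.07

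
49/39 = 1.26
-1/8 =-0.12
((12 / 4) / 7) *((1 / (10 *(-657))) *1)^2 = 1 / 100718100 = 0.00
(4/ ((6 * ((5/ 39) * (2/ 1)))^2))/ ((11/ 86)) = 7267/ 550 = 13.21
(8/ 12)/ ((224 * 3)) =1/ 1008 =0.00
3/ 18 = 1/ 6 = 0.17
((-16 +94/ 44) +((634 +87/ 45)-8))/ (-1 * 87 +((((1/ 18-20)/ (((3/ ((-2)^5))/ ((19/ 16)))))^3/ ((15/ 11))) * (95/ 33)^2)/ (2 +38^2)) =25953964453683/ 2860443885353015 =0.01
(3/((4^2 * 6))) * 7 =7/32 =0.22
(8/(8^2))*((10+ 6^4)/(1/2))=653/2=326.50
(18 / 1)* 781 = 14058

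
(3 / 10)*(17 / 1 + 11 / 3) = 31 / 5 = 6.20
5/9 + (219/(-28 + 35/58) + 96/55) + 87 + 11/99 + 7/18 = 128691887/1573110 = 81.81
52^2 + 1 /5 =13521 /5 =2704.20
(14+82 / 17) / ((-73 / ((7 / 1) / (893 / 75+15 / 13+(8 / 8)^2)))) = -2184000 / 17012869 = -0.13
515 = 515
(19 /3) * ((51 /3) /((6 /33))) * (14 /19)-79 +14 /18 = 3223 /9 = 358.11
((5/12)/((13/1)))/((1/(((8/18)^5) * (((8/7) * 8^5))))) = 335544320/16120377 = 20.81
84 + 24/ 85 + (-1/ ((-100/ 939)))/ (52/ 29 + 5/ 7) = 76170009/ 865300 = 88.03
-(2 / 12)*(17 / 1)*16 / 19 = -136 / 57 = -2.39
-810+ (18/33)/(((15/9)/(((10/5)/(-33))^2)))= -5390542/6655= -810.00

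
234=234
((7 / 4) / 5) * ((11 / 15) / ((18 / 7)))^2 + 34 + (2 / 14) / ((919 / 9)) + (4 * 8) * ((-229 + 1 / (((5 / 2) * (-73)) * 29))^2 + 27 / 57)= 1340296185545925021421429 / 798668199245574000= 1678163.96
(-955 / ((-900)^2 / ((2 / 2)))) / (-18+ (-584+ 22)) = 191 / 93960000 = 0.00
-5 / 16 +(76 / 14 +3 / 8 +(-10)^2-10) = 10695 / 112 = 95.49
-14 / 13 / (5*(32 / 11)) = -77 / 1040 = -0.07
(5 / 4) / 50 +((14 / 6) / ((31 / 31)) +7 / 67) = 19801 / 8040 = 2.46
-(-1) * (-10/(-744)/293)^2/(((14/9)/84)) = 75/660007112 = 0.00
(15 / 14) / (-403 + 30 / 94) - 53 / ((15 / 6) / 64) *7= -12582613957 / 1324820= -9497.60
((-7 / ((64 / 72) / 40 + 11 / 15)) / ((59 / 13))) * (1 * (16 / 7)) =-4.67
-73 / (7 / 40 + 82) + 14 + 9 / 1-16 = 20089 / 3287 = 6.11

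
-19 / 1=-19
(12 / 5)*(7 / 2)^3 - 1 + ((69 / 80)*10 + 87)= 7901 / 40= 197.52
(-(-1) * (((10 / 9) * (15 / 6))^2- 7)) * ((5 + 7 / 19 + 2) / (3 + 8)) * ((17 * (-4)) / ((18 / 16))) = -4417280 / 152361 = -28.99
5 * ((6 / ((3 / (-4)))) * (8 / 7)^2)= -2560 / 49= -52.24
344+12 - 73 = 283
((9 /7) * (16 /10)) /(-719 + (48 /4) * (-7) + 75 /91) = -468 /182495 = -0.00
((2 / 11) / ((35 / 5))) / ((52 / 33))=3 / 182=0.02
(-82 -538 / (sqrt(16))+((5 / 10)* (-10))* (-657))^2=37662769 / 4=9415692.25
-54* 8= -432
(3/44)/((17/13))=39/748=0.05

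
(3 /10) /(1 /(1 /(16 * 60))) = 1 /3200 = 0.00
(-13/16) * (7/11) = -91/176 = -0.52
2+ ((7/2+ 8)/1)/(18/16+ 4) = 174/41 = 4.24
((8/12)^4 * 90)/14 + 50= 3230/63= 51.27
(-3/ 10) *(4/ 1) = -6/ 5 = -1.20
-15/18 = -5/6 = -0.83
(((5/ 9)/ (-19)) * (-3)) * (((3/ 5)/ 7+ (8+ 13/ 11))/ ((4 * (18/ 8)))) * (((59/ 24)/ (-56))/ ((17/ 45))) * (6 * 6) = -65785/ 174097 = -0.38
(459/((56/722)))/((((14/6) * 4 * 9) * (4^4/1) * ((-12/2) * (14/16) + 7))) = 55233/351232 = 0.16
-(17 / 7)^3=-4913 / 343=-14.32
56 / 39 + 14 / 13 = 2.51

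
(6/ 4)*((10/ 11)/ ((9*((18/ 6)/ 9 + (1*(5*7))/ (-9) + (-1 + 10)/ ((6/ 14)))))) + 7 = 12104/ 1727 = 7.01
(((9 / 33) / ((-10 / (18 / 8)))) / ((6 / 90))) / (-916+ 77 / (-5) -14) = 405 / 415976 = 0.00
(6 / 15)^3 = 8 / 125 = 0.06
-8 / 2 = -4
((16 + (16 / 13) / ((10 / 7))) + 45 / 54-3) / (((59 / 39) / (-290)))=-166199 / 59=-2816.93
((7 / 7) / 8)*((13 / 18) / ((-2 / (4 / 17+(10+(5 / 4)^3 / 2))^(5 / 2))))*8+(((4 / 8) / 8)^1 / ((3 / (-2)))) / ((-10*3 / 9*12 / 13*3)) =13 / 2880 - 7737776917*sqrt(829498) / 46364884992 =-151.99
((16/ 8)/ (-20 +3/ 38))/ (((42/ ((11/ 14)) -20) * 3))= -209/ 208932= -0.00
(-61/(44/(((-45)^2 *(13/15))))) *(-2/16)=107055/352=304.13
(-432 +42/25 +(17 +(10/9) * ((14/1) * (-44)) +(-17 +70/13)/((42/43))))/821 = -45440429/33619950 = -1.35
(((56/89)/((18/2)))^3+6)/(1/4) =12334840088/513922401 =24.00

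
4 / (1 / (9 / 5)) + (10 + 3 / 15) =87 / 5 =17.40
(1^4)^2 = 1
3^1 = 3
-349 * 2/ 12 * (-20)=3490/ 3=1163.33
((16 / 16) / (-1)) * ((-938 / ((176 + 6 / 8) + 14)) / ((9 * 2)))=268 / 981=0.27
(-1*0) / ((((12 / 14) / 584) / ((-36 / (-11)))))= 0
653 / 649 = 1.01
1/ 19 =0.05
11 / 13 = 0.85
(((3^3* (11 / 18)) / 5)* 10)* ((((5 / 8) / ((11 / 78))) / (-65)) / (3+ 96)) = -1 / 44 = -0.02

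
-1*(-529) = 529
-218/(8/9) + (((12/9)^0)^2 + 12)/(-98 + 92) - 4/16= -743/3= -247.67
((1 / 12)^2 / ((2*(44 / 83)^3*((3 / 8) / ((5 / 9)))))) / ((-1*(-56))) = 0.00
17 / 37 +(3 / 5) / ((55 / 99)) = 1424 / 925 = 1.54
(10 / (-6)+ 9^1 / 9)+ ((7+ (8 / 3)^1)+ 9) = 18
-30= -30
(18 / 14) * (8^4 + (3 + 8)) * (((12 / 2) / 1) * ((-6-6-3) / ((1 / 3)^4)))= -269460270 / 7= -38494324.29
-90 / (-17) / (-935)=-18 / 3179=-0.01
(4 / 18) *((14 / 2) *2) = 28 / 9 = 3.11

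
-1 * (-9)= 9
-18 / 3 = -6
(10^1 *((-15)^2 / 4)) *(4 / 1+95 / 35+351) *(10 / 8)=1760625 / 7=251517.86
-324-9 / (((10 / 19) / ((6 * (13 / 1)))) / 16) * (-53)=5653692 / 5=1130738.40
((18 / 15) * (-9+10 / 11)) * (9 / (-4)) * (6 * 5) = 7209 / 11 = 655.36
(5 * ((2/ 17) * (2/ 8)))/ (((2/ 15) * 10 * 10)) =3/ 272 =0.01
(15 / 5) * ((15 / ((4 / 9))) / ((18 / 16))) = 90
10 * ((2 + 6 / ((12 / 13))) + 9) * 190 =33250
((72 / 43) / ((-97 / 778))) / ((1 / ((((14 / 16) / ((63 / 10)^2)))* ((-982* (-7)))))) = -76399600 / 37539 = -2035.21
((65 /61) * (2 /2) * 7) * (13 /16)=5915 /976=6.06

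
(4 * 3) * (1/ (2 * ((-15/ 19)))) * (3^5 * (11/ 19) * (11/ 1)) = -58806/ 5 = -11761.20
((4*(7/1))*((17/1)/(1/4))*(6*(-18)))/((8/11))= -282744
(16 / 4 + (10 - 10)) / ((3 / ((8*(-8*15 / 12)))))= -320 / 3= -106.67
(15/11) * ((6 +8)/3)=70/11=6.36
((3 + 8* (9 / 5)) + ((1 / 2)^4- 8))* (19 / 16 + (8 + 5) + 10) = 292959 / 1280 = 228.87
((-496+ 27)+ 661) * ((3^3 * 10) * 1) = 51840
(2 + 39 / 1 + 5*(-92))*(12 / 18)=-838 / 3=-279.33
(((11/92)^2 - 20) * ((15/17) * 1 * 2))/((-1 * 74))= 2537385/5323856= 0.48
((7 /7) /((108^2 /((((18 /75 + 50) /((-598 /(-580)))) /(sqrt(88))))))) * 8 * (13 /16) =4553 * sqrt(22) /7377480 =0.00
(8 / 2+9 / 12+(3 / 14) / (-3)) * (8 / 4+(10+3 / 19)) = 4323 / 76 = 56.88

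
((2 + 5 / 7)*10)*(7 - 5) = 380 / 7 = 54.29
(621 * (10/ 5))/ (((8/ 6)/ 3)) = 5589/ 2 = 2794.50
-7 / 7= -1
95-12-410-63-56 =-446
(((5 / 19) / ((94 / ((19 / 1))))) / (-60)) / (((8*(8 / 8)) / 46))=-23 / 4512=-0.01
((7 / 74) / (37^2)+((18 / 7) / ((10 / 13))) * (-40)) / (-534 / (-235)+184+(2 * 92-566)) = 22283256245 / 32617695432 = 0.68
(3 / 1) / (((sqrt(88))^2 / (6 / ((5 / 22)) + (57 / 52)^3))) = 58458663 / 61867520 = 0.94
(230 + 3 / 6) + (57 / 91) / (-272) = 5705279 / 24752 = 230.50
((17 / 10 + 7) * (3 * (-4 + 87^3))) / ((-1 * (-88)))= 171868239 / 880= 195304.82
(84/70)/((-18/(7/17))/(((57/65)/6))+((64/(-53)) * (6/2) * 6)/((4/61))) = -7049/3704070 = -0.00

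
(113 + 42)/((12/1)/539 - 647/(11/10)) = -83545/317018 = -0.26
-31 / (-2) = 31 / 2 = 15.50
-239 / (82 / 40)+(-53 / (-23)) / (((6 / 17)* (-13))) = -8612261 / 73554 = -117.09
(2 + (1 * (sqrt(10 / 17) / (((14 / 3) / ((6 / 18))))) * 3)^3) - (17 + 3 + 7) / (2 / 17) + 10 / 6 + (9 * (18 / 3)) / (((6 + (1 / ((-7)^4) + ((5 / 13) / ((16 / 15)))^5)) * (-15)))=-38140952140493953069 / 168442786869223530 + 135 * sqrt(170) / 396508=-226.43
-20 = -20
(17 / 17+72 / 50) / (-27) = -61 / 675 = -0.09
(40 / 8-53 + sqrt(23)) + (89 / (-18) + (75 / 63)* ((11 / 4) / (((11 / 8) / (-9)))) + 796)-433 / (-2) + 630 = sqrt(23) + 98792 / 63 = 1572.92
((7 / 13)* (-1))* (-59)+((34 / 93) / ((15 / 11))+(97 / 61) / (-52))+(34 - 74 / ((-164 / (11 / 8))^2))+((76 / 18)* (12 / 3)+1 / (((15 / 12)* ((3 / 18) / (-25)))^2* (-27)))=-142956384453317 / 317368496640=-450.44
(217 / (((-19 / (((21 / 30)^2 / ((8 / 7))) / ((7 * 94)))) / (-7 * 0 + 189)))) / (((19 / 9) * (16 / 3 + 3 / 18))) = -0.12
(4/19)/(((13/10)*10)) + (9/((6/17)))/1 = 12605/494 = 25.52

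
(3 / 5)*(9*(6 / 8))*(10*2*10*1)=810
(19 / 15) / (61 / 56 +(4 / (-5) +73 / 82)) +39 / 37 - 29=-40390094 / 1503051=-26.87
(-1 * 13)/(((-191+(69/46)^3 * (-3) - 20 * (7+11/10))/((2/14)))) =104/20335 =0.01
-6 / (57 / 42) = -84 / 19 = -4.42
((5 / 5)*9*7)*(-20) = -1260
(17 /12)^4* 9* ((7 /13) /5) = 584647 /149760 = 3.90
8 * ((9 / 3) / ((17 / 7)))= 168 / 17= 9.88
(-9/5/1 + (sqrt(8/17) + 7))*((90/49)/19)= 0.57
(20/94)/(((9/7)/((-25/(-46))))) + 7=68978/9729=7.09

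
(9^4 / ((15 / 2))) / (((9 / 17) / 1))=8262 / 5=1652.40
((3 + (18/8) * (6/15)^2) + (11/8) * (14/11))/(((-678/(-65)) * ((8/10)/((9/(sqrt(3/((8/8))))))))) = 6643 * sqrt(3)/3616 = 3.18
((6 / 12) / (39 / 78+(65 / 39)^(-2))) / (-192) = -25 / 8256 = -0.00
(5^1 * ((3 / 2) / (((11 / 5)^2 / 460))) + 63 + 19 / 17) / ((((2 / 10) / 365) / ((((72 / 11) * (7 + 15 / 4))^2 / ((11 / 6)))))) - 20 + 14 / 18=3829115909.02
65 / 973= 0.07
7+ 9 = 16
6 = 6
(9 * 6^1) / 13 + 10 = 184 / 13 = 14.15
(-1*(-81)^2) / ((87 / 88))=-192456 / 29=-6636.41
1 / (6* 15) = 1 / 90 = 0.01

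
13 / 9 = 1.44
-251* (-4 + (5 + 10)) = -2761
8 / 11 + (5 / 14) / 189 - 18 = -502685 / 29106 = -17.27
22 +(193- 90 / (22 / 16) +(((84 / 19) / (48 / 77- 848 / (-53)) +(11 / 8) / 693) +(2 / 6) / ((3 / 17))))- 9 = 601267501 / 4213440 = 142.70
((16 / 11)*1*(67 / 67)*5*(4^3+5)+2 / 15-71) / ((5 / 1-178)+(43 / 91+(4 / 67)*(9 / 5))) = -433539379 / 173455392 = -2.50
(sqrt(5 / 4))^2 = 5 / 4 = 1.25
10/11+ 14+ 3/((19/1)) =3149/209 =15.07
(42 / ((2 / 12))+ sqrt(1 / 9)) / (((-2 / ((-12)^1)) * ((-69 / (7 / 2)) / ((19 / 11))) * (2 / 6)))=-100681 / 253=-397.95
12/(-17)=-12/17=-0.71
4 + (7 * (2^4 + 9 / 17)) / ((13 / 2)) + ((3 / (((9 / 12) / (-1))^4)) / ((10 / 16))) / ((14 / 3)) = 1743974 / 69615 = 25.05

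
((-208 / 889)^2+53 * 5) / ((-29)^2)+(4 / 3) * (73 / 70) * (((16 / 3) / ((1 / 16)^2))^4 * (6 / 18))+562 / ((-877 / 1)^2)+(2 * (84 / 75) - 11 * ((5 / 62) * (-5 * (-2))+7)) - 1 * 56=465184258662372310844362624044871 / 288820446665063885775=1610634787231.09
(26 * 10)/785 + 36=5704/157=36.33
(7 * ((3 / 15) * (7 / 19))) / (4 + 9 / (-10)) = 98 / 589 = 0.17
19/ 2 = 9.50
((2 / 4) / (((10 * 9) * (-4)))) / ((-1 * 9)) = 1 / 6480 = 0.00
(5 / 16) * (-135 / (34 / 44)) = -7425 / 136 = -54.60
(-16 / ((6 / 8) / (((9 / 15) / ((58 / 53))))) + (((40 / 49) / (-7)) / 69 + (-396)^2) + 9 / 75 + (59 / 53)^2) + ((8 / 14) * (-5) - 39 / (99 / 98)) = 27704560906972402 / 176727602975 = 156764.20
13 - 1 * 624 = -611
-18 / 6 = -3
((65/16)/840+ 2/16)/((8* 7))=349/150528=0.00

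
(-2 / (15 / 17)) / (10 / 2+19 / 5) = -17 / 66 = -0.26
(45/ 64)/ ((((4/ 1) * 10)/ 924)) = 2079/ 128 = 16.24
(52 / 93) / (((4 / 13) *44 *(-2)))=-169 / 8184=-0.02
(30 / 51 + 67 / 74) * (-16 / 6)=-7516 / 1887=-3.98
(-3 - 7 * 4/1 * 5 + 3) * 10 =-1400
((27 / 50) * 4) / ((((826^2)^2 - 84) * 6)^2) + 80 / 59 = 1.36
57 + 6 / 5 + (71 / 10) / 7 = 829 / 14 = 59.21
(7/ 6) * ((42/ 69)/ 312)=49/ 21528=0.00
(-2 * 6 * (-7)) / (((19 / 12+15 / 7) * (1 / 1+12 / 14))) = 49392 / 4069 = 12.14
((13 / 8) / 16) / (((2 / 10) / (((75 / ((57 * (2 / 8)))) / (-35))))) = -325 / 4256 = -0.08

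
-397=-397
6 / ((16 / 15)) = 5.62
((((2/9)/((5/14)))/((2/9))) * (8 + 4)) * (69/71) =11592/355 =32.65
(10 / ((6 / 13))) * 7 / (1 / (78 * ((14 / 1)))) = 165620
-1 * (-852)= 852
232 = 232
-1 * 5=-5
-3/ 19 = -0.16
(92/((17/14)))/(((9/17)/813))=349048/3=116349.33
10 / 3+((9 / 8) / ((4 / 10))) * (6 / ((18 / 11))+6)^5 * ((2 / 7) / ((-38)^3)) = 173999135 / 82966464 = 2.10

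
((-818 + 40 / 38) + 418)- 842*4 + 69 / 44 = -3147857 / 836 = -3765.38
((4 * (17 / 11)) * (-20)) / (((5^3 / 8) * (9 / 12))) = -8704 / 825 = -10.55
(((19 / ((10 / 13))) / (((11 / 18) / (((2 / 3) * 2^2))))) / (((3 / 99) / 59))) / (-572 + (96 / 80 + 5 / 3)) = -3147768 / 8537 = -368.72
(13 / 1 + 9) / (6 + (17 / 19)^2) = 7942 / 2455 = 3.24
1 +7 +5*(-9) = -37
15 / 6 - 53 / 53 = 3 / 2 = 1.50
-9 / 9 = -1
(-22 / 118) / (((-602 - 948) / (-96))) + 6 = 273822 / 45725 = 5.99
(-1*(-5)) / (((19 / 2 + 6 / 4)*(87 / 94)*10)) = 47 / 957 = 0.05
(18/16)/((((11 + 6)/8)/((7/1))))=63/17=3.71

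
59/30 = 1.97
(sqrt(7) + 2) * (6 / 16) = 3 / 4 + 3 * sqrt(7) / 8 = 1.74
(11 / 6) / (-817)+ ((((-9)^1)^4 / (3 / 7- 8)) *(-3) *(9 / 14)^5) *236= 168073462882271 / 2495176824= 67359.34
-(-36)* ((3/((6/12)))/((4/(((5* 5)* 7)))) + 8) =9738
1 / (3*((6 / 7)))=7 / 18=0.39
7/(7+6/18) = 21/22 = 0.95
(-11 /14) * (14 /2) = -11 /2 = -5.50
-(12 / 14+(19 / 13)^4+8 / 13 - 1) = -1006718 / 199927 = -5.04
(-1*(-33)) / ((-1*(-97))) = 33 / 97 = 0.34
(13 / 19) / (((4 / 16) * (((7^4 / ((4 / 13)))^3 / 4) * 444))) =256 / 4933325425467621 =0.00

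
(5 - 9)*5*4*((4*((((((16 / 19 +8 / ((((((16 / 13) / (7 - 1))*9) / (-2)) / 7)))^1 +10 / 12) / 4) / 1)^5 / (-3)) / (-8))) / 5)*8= 13755026878408203125 / 924198999552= 14883187.37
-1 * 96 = -96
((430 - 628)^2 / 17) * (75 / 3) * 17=980100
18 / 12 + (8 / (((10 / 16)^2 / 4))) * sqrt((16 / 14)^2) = 33293 / 350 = 95.12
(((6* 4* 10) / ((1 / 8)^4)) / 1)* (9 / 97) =8847360 / 97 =91209.90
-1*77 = -77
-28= -28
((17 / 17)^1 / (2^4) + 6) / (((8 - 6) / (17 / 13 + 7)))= 2619 / 104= 25.18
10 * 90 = 900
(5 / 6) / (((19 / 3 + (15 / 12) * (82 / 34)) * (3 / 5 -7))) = -425 / 30512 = -0.01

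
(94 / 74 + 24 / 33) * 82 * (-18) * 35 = -103193.07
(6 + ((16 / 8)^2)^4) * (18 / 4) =1179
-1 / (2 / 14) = -7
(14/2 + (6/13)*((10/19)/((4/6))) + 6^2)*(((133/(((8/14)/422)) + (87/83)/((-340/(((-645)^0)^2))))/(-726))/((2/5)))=-29688561532753/2024186736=-14666.91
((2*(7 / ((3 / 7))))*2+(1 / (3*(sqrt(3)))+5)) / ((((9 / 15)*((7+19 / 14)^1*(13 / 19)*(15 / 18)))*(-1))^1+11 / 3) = 87.32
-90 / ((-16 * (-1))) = -45 / 8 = -5.62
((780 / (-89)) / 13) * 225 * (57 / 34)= -384750 / 1513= -254.30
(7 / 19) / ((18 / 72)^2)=112 / 19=5.89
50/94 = 25/47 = 0.53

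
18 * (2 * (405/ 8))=3645/ 2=1822.50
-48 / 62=-24 / 31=-0.77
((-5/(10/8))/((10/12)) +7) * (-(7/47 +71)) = -156.53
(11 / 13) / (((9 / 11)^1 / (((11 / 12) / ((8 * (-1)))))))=-1331 / 11232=-0.12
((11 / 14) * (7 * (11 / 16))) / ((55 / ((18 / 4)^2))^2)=6561 / 12800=0.51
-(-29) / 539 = 29 / 539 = 0.05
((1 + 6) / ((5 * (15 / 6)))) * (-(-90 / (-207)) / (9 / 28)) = -784 / 1035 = -0.76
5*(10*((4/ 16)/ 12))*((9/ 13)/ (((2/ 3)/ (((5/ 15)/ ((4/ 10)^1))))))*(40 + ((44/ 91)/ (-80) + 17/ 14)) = 5624925/ 151424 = 37.15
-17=-17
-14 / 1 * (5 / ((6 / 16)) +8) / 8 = -112 / 3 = -37.33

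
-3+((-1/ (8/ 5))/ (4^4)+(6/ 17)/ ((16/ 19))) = -89941/ 34816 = -2.58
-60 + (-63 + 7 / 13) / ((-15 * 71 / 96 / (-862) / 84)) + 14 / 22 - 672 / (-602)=-407739.61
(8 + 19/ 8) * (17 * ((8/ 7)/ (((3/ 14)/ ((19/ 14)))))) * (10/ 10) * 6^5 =69488928/ 7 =9926989.71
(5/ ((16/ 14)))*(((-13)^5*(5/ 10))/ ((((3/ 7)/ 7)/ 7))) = -92861926.35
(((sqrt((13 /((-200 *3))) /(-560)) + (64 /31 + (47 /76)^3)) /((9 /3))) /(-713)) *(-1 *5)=sqrt(2730) /3593520 + 52188295 /9702686528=0.01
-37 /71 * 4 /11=-148 /781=-0.19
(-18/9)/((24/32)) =-8/3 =-2.67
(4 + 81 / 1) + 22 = 107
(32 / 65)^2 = 1024 / 4225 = 0.24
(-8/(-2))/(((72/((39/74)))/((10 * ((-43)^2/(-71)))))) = -7.62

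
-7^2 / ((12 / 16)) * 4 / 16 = -49 / 3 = -16.33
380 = 380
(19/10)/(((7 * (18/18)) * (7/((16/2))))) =76/245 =0.31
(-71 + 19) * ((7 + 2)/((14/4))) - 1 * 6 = -978/7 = -139.71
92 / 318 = 0.29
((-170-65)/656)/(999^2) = -235/654688656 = -0.00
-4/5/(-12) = 1/15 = 0.07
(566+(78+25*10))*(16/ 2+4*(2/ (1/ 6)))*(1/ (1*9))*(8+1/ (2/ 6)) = 183568/ 3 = 61189.33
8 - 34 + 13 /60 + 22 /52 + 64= 30139 /780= 38.64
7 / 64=0.11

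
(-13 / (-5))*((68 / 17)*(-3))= -156 / 5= -31.20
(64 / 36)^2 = 256 / 81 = 3.16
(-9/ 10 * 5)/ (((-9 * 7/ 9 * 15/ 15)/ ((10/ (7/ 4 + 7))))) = 36/ 49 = 0.73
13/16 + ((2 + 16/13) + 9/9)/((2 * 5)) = 257/208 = 1.24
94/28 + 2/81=3835/1134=3.38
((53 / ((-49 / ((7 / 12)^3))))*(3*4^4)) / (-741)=1484 / 6669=0.22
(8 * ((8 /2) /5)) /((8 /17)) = 68 /5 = 13.60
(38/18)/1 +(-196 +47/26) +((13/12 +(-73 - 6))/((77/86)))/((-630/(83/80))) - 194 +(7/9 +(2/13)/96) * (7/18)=-6367231463/16511040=-385.63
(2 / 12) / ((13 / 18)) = 3 / 13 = 0.23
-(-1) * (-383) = -383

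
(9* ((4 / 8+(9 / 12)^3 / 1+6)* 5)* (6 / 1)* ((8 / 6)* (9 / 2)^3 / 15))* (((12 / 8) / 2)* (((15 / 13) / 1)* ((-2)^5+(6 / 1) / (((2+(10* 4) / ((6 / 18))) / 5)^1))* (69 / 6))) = -149409814815 / 31232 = -4783869.58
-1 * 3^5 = -243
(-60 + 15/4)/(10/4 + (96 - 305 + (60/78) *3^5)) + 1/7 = 21493/7126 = 3.02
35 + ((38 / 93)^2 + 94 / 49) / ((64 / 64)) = 15716797 / 423801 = 37.09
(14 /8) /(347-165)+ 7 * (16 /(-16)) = -727 /104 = -6.99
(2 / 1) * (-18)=-36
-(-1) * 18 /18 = 1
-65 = -65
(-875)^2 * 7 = 5359375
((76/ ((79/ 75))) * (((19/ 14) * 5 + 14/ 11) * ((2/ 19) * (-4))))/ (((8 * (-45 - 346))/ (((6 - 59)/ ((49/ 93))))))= -7.87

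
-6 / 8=-3 / 4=-0.75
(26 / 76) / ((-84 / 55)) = -715 / 3192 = -0.22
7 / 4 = 1.75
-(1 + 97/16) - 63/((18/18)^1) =-1121/16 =-70.06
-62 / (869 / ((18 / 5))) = -1116 / 4345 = -0.26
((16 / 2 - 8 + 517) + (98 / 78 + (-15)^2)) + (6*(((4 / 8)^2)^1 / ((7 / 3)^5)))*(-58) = 486360010 / 655473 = 742.00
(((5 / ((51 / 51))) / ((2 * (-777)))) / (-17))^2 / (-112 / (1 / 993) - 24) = -5 / 15527117787552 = -0.00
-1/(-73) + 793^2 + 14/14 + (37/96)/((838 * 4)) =14772199966093/23490816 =628850.01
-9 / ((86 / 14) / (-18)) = 1134 / 43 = 26.37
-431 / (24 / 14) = -3017 / 12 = -251.42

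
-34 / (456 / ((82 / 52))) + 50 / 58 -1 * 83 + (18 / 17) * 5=-224919973 / 2922504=-76.96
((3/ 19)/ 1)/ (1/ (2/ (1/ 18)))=108/ 19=5.68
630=630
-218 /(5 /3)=-654 /5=-130.80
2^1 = 2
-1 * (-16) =16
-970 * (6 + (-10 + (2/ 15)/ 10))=58006/ 15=3867.07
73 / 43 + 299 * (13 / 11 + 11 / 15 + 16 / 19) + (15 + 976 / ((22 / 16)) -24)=1526.94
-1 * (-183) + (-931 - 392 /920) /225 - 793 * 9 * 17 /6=-1037206603 /51750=-20042.64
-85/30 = -17/6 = -2.83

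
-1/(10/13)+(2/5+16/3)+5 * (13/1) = 2083/30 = 69.43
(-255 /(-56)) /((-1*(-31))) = 255 /1736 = 0.15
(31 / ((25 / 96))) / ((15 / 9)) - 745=-84197 / 125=-673.58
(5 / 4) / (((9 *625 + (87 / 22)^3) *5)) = 2662 / 60553503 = 0.00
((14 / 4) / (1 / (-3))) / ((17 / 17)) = -21 / 2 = -10.50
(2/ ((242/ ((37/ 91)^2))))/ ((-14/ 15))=-20535/ 14028014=-0.00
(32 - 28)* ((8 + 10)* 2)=144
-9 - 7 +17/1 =1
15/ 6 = 5/ 2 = 2.50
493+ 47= 540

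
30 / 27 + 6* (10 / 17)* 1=710 / 153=4.64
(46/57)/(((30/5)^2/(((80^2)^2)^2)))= 19293798400000000/513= 37609743469785.58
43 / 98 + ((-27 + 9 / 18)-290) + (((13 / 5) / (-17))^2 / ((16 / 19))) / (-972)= -1740169035739 / 5505796800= -316.06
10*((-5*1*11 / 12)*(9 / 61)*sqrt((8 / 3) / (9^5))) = -275*sqrt(6) / 14823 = -0.05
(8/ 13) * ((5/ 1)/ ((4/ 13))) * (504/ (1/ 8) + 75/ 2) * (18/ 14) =52322.14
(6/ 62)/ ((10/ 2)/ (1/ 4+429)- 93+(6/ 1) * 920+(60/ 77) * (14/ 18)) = 169983/ 9533561657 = 0.00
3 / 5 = 0.60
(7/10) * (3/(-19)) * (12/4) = -63/190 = -0.33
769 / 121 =6.36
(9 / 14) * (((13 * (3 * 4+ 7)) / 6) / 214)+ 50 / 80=2243 / 2996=0.75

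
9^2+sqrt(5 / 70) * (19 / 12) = 19 * sqrt(14) / 168+81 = 81.42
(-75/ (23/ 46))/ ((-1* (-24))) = -25/ 4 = -6.25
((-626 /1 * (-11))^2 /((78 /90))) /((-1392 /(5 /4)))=-296356225 /6032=-49130.67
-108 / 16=-27 / 4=-6.75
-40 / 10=-4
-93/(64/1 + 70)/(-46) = 93/6164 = 0.02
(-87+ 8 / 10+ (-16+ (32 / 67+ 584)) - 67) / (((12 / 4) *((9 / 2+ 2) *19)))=14644 / 13065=1.12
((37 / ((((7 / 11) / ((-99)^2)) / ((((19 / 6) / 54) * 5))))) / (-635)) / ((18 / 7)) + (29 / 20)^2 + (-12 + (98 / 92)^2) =-26868443023 / 241858800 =-111.09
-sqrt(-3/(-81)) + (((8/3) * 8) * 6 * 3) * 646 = 248064- sqrt(3)/9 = 248063.81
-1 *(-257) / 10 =257 / 10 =25.70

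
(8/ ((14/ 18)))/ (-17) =-72/ 119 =-0.61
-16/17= -0.94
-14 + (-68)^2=4610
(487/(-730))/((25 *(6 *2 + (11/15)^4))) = -197235/90832586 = -0.00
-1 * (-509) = 509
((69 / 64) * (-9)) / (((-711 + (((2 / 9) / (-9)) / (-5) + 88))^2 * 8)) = -101859525 / 32594867184128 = -0.00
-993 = -993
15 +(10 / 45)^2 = 15.05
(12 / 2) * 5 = 30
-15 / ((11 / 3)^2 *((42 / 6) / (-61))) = 8235 / 847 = 9.72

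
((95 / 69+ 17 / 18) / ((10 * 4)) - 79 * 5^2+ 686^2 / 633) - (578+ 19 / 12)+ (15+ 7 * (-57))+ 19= -7603598609 / 3494160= -2176.09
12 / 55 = 0.22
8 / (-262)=-4 / 131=-0.03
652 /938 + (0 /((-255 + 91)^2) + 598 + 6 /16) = 2247711 /3752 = 599.07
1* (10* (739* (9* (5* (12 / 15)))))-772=265268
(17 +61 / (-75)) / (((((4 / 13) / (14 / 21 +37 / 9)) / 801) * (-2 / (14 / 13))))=-16260923 / 150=-108406.15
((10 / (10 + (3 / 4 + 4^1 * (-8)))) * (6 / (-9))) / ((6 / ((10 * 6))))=160 / 51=3.14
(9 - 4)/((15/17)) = 17/3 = 5.67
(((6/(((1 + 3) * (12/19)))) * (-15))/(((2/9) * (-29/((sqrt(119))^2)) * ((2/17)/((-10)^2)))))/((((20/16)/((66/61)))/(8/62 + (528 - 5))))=13884738765975/54839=253190954.72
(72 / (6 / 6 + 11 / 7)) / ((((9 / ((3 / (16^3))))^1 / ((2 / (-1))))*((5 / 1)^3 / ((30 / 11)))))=-7 / 70400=-0.00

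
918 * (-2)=-1836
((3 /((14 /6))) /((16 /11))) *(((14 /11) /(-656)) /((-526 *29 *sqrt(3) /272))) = 51 *sqrt(3) /5003312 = 0.00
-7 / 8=-0.88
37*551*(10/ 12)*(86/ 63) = 4383205/ 189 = 23191.56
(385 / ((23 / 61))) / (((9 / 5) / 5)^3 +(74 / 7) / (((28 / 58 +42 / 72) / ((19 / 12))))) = 952977265625 / 14696700149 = 64.84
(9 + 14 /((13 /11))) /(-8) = -271 /104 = -2.61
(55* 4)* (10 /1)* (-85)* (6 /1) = -1122000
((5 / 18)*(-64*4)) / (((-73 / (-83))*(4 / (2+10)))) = -53120 / 219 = -242.56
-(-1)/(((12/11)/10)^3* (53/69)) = 3826625/3816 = 1002.78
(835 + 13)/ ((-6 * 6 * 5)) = -212/ 45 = -4.71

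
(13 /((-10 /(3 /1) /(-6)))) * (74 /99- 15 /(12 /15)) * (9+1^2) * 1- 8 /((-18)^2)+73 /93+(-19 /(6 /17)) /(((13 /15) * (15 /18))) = -3078238835 /718146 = -4286.37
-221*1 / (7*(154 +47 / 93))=-20553 / 100583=-0.20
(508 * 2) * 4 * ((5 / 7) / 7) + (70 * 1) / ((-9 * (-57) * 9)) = 93820870 / 226233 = 414.71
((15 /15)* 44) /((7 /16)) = 704 /7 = 100.57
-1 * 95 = -95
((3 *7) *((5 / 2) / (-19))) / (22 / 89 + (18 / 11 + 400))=-34265 / 4983624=-0.01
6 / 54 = 1 / 9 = 0.11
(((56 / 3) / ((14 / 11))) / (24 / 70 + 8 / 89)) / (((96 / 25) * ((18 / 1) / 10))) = 4283125 / 873504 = 4.90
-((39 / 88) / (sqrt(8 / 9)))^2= -13689 / 61952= -0.22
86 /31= 2.77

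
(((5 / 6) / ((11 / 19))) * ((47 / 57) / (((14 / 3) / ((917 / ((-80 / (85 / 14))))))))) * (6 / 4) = -26.55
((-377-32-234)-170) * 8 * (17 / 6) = -18428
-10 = -10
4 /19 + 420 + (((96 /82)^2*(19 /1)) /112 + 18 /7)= 94574614 /223573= 423.01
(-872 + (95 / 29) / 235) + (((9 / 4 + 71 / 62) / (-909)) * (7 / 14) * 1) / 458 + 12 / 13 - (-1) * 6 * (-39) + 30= -1966772649565795 / 1829448760464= -1075.06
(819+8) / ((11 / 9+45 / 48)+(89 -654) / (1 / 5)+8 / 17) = -2024496 / 6909161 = -0.29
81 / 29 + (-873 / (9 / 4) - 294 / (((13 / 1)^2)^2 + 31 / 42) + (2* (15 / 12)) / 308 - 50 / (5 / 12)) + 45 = -9862063841335 / 21429529352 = -460.21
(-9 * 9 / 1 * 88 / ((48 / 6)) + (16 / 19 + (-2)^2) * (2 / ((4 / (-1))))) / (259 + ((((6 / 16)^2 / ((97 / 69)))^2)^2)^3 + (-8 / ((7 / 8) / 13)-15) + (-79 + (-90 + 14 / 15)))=5840090552264950108809417053626587799733013577728000 / 280583196163597882917274566139043094048453364179493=20.81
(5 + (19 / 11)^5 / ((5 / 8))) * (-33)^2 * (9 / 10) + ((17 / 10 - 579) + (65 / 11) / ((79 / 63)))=74755121299 / 2628725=28437.79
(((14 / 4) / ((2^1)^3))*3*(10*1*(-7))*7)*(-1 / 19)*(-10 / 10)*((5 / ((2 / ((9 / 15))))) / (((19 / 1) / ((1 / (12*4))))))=-5145 / 92416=-0.06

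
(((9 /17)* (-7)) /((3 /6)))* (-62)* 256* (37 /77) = 10570752 /187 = 56528.09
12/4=3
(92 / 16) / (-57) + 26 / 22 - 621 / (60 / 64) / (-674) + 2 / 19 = 9166123 / 4225980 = 2.17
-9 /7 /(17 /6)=-54 /119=-0.45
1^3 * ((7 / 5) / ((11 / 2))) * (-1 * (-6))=1.53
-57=-57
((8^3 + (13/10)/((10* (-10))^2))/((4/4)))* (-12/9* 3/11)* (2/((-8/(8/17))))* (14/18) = 119466697/7012500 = 17.04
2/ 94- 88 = -4135/ 47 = -87.98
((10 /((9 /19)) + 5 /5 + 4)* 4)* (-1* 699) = -219020 /3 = -73006.67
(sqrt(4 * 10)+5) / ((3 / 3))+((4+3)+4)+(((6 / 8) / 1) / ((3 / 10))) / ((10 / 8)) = 2 * sqrt(10)+18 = 24.32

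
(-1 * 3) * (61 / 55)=-183 / 55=-3.33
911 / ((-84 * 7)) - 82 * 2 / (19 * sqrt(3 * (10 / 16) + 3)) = -328 * sqrt(78) / 741 - 911 / 588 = -5.46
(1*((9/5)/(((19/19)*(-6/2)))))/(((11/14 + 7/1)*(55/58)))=-2436/29975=-0.08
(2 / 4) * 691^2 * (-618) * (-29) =4278707241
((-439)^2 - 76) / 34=192645 / 34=5666.03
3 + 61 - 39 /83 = 5273 /83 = 63.53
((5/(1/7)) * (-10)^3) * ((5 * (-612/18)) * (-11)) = -65450000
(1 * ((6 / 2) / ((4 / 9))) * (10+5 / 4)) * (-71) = -86265 / 16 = -5391.56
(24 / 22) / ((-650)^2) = 3 / 1161875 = 0.00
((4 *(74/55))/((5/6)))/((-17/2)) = -3552/4675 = -0.76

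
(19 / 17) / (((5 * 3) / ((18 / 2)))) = 57 / 85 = 0.67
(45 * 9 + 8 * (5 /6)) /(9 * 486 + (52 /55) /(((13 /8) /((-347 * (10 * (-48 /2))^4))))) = -1045 /1700326467666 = -0.00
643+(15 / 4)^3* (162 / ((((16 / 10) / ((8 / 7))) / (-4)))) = -1330867 / 56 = -23765.48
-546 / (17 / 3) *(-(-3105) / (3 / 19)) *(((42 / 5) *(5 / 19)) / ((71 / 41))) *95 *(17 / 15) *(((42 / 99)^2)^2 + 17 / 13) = -348974716.87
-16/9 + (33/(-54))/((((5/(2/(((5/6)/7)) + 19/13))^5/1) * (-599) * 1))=-4842303893484247/4343838027343750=-1.11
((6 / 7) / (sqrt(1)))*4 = 24 / 7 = 3.43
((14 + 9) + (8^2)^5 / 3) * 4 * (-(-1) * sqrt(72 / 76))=4294967572 * sqrt(38) / 19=1393471486.48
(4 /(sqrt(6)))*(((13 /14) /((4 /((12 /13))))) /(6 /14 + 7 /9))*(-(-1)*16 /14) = 18*sqrt(6) /133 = 0.33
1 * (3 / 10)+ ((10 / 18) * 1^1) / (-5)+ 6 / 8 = 169 / 180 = 0.94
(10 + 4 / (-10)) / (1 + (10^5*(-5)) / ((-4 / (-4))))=-48 / 2499995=-0.00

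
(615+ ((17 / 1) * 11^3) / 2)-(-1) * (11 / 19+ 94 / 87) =39441107 / 3306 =11930.16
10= 10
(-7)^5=-16807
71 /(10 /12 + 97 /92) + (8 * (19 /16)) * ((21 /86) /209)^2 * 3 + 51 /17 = 719550739755 /17717546968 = 40.61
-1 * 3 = -3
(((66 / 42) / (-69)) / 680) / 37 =-11 / 12152280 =-0.00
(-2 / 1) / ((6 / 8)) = -8 / 3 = -2.67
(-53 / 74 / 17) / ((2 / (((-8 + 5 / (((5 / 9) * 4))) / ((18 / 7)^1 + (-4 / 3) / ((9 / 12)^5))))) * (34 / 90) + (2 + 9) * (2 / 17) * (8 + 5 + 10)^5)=-0.00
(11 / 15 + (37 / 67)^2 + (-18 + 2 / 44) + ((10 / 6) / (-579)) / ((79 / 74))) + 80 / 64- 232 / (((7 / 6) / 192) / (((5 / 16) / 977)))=-25840688408745491 / 926812323235260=-27.88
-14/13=-1.08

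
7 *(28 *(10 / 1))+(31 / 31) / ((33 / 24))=1960.73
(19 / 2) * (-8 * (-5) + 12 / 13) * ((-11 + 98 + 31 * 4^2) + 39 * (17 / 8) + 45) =14371049 / 52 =276366.33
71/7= 10.14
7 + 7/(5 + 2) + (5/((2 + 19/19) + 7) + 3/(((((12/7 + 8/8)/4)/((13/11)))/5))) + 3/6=7341/209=35.12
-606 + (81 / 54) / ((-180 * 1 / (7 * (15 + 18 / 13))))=-315617 / 520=-606.96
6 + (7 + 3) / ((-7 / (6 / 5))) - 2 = 16 / 7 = 2.29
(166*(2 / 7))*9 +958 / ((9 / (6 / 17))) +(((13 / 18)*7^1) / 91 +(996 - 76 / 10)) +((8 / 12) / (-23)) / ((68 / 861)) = 178898926 / 123165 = 1452.51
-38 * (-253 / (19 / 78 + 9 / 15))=3749460 / 329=11396.53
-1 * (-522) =522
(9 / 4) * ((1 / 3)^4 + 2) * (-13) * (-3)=2119 / 12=176.58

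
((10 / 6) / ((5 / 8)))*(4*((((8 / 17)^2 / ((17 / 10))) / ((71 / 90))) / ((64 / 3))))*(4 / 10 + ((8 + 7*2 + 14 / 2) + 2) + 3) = 990720 / 348823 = 2.84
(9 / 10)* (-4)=-3.60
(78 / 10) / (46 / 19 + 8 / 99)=5643 / 1810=3.12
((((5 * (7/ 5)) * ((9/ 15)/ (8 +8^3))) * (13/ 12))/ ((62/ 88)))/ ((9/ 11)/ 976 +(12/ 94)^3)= 1532635126/ 360195975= 4.26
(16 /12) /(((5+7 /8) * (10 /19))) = 304 /705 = 0.43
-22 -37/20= -477/20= -23.85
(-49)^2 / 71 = 2401 / 71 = 33.82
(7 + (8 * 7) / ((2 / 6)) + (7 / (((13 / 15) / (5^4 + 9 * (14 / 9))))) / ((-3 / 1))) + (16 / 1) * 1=-19882 / 13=-1529.38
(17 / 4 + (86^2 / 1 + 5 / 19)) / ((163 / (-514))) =-144546823 / 6194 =-23336.59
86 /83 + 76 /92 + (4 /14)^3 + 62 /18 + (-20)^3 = -47113253870 /5893083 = -7994.67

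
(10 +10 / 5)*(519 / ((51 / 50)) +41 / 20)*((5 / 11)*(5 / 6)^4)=1343.84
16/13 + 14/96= 859/624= 1.38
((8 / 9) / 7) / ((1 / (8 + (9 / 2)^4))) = 6689 / 126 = 53.09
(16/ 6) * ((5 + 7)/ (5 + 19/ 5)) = 40/ 11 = 3.64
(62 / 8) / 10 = 31 / 40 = 0.78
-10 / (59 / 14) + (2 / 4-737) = -87187 / 118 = -738.87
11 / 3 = 3.67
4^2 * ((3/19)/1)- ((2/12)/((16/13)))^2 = 439157/175104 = 2.51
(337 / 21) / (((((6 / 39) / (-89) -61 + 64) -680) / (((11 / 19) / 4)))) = -4288999 / 1250132436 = -0.00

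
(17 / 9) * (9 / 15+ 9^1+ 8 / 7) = 6392 / 315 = 20.29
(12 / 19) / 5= 12 / 95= 0.13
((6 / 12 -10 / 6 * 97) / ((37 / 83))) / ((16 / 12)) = -80261 / 296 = -271.15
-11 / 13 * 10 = -110 / 13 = -8.46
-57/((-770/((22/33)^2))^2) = -76/4002075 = -0.00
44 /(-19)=-44 /19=-2.32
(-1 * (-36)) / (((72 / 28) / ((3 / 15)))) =14 / 5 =2.80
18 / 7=2.57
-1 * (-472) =472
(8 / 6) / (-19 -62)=-4 / 243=-0.02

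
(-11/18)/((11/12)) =-2/3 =-0.67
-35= -35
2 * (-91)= -182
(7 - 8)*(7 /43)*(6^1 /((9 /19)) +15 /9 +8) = -469 /129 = -3.64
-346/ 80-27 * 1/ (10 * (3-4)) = -13/ 8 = -1.62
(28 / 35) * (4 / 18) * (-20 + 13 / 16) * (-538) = 82583 / 45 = 1835.18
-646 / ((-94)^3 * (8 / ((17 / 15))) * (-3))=-5491 / 149505120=-0.00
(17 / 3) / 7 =17 / 21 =0.81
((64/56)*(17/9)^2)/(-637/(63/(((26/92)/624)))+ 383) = 1701632/159828585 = 0.01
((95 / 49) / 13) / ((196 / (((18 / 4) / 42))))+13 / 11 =45449263 / 38454416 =1.18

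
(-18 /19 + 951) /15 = 6017 /95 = 63.34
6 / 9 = 2 / 3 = 0.67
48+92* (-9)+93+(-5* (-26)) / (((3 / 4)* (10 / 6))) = -583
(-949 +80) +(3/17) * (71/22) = -868.43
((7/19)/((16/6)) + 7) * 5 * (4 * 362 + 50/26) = 51748.90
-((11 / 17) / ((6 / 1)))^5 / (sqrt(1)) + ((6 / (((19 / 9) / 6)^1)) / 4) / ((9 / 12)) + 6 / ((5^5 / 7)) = 3735073713206411 / 655547976900000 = 5.70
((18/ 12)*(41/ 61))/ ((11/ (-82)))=-7.52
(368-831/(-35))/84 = 13711/2940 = 4.66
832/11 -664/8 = -81/11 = -7.36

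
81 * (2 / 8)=81 / 4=20.25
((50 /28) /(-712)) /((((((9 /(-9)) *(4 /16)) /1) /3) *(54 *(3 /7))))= 25 /19224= 0.00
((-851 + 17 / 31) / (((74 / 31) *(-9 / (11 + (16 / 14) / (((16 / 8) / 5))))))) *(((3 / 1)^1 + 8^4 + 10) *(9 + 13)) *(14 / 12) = 19264627382 / 333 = 57851733.88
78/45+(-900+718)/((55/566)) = -61750/33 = -1871.21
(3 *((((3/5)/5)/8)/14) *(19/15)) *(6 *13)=2223/7000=0.32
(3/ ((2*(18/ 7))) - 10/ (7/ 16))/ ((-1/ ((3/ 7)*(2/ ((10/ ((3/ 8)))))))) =0.72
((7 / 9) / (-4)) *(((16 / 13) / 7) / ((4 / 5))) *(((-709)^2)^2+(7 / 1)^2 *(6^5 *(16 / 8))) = -1263444749045 / 117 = -10798673068.76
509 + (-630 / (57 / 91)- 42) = -10237 / 19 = -538.79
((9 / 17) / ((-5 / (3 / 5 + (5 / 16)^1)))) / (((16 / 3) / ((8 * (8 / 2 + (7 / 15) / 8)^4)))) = -4106186822953 / 104448000000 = -39.31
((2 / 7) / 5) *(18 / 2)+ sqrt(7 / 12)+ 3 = sqrt(21) / 6+ 123 / 35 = 4.28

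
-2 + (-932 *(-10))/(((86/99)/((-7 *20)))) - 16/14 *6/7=-3164798678/2107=-1502040.19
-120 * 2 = -240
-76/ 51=-1.49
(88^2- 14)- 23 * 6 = 7592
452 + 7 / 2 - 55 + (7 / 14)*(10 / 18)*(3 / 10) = 4807 / 12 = 400.58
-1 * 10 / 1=-10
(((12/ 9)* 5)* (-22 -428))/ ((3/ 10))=-10000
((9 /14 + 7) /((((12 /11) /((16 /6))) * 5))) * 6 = 2354 /105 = 22.42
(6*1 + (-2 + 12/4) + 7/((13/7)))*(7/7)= 140/13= 10.77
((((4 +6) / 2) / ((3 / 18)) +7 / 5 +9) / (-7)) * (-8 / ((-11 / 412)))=-665792 / 385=-1729.33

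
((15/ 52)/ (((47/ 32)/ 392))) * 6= 282240/ 611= 461.93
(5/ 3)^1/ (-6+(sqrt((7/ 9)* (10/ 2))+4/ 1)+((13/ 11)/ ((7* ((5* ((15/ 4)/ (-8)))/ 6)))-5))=-413114625/ 1712515366-18528125* sqrt(35)/ 1712515366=-0.31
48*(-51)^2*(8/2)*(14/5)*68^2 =32328640512/5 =6465728102.40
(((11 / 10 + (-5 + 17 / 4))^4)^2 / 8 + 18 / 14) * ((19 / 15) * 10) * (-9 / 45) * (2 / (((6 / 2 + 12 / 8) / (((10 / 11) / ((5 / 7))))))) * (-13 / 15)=455280367340929 / 285120000000000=1.60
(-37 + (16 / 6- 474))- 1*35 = -1630 / 3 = -543.33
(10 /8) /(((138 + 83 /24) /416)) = 2496 /679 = 3.68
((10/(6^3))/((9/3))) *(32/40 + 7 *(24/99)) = 103/2673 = 0.04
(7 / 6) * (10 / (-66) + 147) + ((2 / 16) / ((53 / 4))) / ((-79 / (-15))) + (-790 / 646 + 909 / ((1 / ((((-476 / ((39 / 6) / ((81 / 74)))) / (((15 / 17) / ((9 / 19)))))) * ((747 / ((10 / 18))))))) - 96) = -169357955739632343389 / 3219999160950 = -52595652.13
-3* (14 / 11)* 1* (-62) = 2604 / 11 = 236.73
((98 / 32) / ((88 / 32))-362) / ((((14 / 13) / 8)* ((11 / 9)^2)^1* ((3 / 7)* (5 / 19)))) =-105897051 / 6655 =-15912.40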